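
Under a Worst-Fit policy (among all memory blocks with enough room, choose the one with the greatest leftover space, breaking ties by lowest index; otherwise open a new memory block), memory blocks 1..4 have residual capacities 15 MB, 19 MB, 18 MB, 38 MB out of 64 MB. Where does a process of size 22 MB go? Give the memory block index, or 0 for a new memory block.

4

Memory blocks with room: memory block 4 (38 MB).
Most room is memory block 4 with 38 MB free.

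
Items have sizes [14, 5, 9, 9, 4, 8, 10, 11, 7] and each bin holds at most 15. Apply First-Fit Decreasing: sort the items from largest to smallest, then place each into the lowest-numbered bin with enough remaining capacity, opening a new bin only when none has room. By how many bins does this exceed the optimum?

First-Fit Decreasing: [14] [11,4] [10,5] [9] [9] [8,7] → 6 bins.
Total size 77; any packing needs at least ⌈77/15⌉ = 6 bins.
So 6 is already optimal.

0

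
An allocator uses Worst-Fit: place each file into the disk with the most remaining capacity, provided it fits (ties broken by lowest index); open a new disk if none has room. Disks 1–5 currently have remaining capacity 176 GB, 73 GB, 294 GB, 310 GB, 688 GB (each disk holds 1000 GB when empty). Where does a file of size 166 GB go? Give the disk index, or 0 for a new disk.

Disks with room: disk 1 (176 GB), disk 3 (294 GB), disk 4 (310 GB), disk 5 (688 GB).
Most room is disk 5 with 688 GB free.

5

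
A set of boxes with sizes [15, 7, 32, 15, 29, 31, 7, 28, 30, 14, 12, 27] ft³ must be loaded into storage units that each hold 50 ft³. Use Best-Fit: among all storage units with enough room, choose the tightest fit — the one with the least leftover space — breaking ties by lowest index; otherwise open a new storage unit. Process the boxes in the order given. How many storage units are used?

6

Put 15 ft³ in storage unit 1; 35 ft³ remain.
Put 7 ft³ in storage unit 1; 28 ft³ remain.
Put 32 ft³ in storage unit 2; 18 ft³ remain.
Put 15 ft³ in storage unit 2; 3 ft³ remain.
Put 29 ft³ in storage unit 3; 21 ft³ remain.
Put 31 ft³ in storage unit 4; 19 ft³ remain.
Put 7 ft³ in storage unit 4; 12 ft³ remain.
Put 28 ft³ in storage unit 1; 0 ft³ remain.
Put 30 ft³ in storage unit 5; 20 ft³ remain.
Put 14 ft³ in storage unit 5; 6 ft³ remain.
Put 12 ft³ in storage unit 4; 0 ft³ remain.
Put 27 ft³ in storage unit 6; 23 ft³ remain.
Final storage units: [15,7,28] [32,15] [29] [31,7,12] [30,14] [27].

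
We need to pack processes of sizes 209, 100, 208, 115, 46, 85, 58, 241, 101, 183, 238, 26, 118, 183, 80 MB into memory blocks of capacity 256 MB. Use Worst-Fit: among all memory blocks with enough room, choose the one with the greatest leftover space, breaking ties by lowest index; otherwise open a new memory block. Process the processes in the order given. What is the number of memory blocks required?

9 memory blocks

209 MB → memory block 1 (remaining 47 MB)
100 MB → memory block 2 (remaining 156 MB)
208 MB → memory block 3 (remaining 48 MB)
115 MB → memory block 2 (remaining 41 MB)
46 MB → memory block 3 (remaining 2 MB)
85 MB → memory block 4 (remaining 171 MB)
58 MB → memory block 4 (remaining 113 MB)
241 MB → memory block 5 (remaining 15 MB)
101 MB → memory block 4 (remaining 12 MB)
183 MB → memory block 6 (remaining 73 MB)
238 MB → memory block 7 (remaining 18 MB)
26 MB → memory block 6 (remaining 47 MB)
118 MB → memory block 8 (remaining 138 MB)
183 MB → memory block 9 (remaining 73 MB)
80 MB → memory block 8 (remaining 58 MB)
Final memory blocks: [209] [100,115] [208,46] [85,58,101] [241] [183,26] [238] [118,80] [183].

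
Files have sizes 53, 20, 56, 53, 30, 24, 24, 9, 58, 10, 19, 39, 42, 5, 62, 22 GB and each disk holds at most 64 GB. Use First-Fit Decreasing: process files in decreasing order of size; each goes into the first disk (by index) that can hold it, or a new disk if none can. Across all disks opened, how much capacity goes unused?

50

Sorted descending: 62, 58, 56, 53, 53, 42, 39, 30, 24, 24, 22, 20, 19, 10, 9, 5.
disk 1: place 62 GB, 2 GB left
disk 2: place 58 GB, 6 GB left
disk 3: place 56 GB, 8 GB left
disk 4: place 53 GB, 11 GB left
disk 5: place 53 GB, 11 GB left
disk 6: place 42 GB, 22 GB left
disk 7: place 39 GB, 25 GB left
disk 8: place 30 GB, 34 GB left
disk 7: place 24 GB, 1 GB left
disk 8: place 24 GB, 10 GB left
disk 6: place 22 GB, 0 GB left
disk 9: place 20 GB, 44 GB left
disk 9: place 19 GB, 25 GB left
disk 4: place 10 GB, 1 GB left
disk 5: place 9 GB, 2 GB left
disk 2: place 5 GB, 1 GB left
9 disks × 64 GB = 576 GB; used 526 GB; unused 50 GB.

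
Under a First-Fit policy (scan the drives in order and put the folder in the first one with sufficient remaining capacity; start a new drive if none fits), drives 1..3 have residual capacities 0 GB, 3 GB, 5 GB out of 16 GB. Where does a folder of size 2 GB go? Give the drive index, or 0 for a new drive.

2

Drives with room: drive 2 (3 GB), drive 3 (5 GB).
The first with room is drive 2.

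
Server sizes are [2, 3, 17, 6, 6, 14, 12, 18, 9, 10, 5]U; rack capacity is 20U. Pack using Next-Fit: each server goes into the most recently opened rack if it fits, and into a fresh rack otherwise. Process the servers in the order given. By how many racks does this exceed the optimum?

2

Next-Fit: [2,3] [17] [6,6] [14] [12] [18] [9,10] [5] → 8 racks.
Total size 102U; any packing needs at least ⌈102/20⌉ = 6 racks.
An optimal packing achieves that bound: [18,2] [17,3] [14,6] [12,6] [10,9] [5] → 6 racks.
Excess: 8 − 6 = 2.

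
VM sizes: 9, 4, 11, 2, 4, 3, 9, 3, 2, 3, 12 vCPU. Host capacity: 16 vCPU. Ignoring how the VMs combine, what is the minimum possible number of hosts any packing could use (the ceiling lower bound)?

Total size = 9 + 4 + 11 + 2 + 4 + 3 + 9 + 3 + 2 + 3 + 12 = 62 vCPU.
⌈62 / 16⌉ = 4.

4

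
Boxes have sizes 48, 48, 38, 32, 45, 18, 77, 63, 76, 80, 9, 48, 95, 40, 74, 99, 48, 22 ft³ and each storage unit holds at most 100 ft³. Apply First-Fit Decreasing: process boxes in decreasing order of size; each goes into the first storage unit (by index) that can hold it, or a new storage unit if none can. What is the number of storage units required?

Sorted descending: 99, 95, 80, 77, 76, 74, 63, 48, 48, 48, 48, 45, 40, 38, 32, 22, 18, 9.
Put 99 ft³ in storage unit 1; 1 ft³ remain.
Put 95 ft³ in storage unit 2; 5 ft³ remain.
Put 80 ft³ in storage unit 3; 20 ft³ remain.
Put 77 ft³ in storage unit 4; 23 ft³ remain.
Put 76 ft³ in storage unit 5; 24 ft³ remain.
Put 74 ft³ in storage unit 6; 26 ft³ remain.
Put 63 ft³ in storage unit 7; 37 ft³ remain.
Put 48 ft³ in storage unit 8; 52 ft³ remain.
Put 48 ft³ in storage unit 8; 4 ft³ remain.
Put 48 ft³ in storage unit 9; 52 ft³ remain.
Put 48 ft³ in storage unit 9; 4 ft³ remain.
Put 45 ft³ in storage unit 10; 55 ft³ remain.
Put 40 ft³ in storage unit 10; 15 ft³ remain.
Put 38 ft³ in storage unit 11; 62 ft³ remain.
Put 32 ft³ in storage unit 7; 5 ft³ remain.
Put 22 ft³ in storage unit 4; 1 ft³ remain.
Put 18 ft³ in storage unit 3; 2 ft³ remain.
Put 9 ft³ in storage unit 5; 15 ft³ remain.
Final storage units: [99] [95] [80,18] [77,22] [76,9] [74] [63,32] [48,48] [48,48] [45,40] [38].

11 storage units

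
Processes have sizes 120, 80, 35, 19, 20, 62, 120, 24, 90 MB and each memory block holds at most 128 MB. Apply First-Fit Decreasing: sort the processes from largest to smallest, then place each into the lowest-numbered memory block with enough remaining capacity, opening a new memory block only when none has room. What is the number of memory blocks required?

Sorted descending: 120, 120, 90, 80, 62, 35, 24, 20, 19.
120 MB → memory block 1 (remaining 8 MB)
120 MB → memory block 2 (remaining 8 MB)
90 MB → memory block 3 (remaining 38 MB)
80 MB → memory block 4 (remaining 48 MB)
62 MB → memory block 5 (remaining 66 MB)
35 MB → memory block 3 (remaining 3 MB)
24 MB → memory block 4 (remaining 24 MB)
20 MB → memory block 4 (remaining 4 MB)
19 MB → memory block 5 (remaining 47 MB)

5 memory blocks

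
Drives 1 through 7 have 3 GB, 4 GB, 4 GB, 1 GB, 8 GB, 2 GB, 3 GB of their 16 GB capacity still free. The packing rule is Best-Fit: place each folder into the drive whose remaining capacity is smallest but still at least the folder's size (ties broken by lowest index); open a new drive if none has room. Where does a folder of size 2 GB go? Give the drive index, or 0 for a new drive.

6

Drives with room: drive 1 (3 GB), drive 2 (4 GB), drive 3 (4 GB), drive 5 (8 GB), drive 6 (2 GB), drive 7 (3 GB).
Tightest fit is drive 6 with 2 GB free.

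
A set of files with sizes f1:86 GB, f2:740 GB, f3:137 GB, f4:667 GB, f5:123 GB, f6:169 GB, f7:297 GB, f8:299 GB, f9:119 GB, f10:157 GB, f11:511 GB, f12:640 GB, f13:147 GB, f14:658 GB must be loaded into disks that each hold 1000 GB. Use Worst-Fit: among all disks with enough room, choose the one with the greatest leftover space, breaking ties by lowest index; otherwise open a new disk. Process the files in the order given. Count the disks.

disk 1: place f1 (86 GB), 914 GB left
disk 1: place f2 (740 GB), 174 GB left
disk 1: place f3 (137 GB), 37 GB left
disk 2: place f4 (667 GB), 333 GB left
disk 2: place f5 (123 GB), 210 GB left
disk 2: place f6 (169 GB), 41 GB left
disk 3: place f7 (297 GB), 703 GB left
disk 3: place f8 (299 GB), 404 GB left
disk 3: place f9 (119 GB), 285 GB left
disk 3: place f10 (157 GB), 128 GB left
disk 4: place f11 (511 GB), 489 GB left
disk 5: place f12 (640 GB), 360 GB left
disk 4: place f13 (147 GB), 342 GB left
disk 6: place f14 (658 GB), 342 GB left
Final disks: [86,740,137] [667,123,169] [297,299,119,157] [511,147] [640] [658].

6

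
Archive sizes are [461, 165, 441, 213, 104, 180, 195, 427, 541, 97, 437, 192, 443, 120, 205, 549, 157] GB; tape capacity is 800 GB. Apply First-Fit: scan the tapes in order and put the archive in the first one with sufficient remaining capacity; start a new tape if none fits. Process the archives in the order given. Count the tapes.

8 tapes

tape 1: place 461 GB, 339 GB left
tape 1: place 165 GB, 174 GB left
tape 2: place 441 GB, 359 GB left
tape 2: place 213 GB, 146 GB left
tape 1: place 104 GB, 70 GB left
tape 3: place 180 GB, 620 GB left
tape 3: place 195 GB, 425 GB left
tape 4: place 427 GB, 373 GB left
tape 5: place 541 GB, 259 GB left
tape 2: place 97 GB, 49 GB left
tape 6: place 437 GB, 363 GB left
tape 3: place 192 GB, 233 GB left
tape 7: place 443 GB, 357 GB left
tape 3: place 120 GB, 113 GB left
tape 4: place 205 GB, 168 GB left
tape 8: place 549 GB, 251 GB left
tape 4: place 157 GB, 11 GB left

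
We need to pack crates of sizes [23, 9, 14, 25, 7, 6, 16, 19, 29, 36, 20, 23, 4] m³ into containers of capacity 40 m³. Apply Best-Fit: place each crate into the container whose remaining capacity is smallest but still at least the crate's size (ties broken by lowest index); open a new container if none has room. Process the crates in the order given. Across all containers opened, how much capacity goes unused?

49

container 1: place 23 m³, 17 m³ left
container 1: place 9 m³, 8 m³ left
container 2: place 14 m³, 26 m³ left
container 2: place 25 m³, 1 m³ left
container 1: place 7 m³, 1 m³ left
container 3: place 6 m³, 34 m³ left
container 3: place 16 m³, 18 m³ left
container 4: place 19 m³, 21 m³ left
container 5: place 29 m³, 11 m³ left
container 6: place 36 m³, 4 m³ left
container 4: place 20 m³, 1 m³ left
container 7: place 23 m³, 17 m³ left
container 6: place 4 m³, 0 m³ left
7 containers × 40 m³ = 280 m³; used 231 m³; unused 49 m³.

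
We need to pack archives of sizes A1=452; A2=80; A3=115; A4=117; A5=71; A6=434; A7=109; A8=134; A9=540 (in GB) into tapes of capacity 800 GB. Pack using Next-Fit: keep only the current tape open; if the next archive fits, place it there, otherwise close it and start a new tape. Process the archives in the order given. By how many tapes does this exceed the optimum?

0

Next-Fit: [452,80,115,117] [71,434,109,134] [540] → 3 tapes.
Total size 2052 GB; any packing needs at least ⌈2052/800⌉ = 3 tapes.
So 3 is already optimal.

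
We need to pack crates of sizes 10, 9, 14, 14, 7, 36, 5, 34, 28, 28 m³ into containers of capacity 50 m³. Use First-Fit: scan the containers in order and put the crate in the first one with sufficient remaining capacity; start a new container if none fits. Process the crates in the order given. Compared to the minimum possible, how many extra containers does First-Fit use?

First-Fit: [10,9,14,14] [7,36,5] [34] [28] [28] → 5 containers.
Total size 185 m³; any packing needs at least ⌈185/50⌉ = 4 containers.
An optimal packing achieves that bound: [36,14] [34,14] [28,10,9] [28,7,5] → 4 containers.
Excess: 5 − 4 = 1.

1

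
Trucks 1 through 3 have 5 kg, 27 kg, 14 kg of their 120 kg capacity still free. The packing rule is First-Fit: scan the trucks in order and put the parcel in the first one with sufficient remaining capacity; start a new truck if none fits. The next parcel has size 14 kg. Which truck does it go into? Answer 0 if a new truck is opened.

2

Trucks with room: truck 2 (27 kg), truck 3 (14 kg).
The first with room is truck 2.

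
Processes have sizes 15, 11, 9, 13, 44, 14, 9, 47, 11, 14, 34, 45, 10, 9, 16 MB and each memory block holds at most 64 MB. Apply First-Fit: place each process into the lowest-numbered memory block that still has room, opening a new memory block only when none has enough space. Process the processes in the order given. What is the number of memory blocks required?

Put 15 MB in memory block 1; 49 MB remain.
Put 11 MB in memory block 1; 38 MB remain.
Put 9 MB in memory block 1; 29 MB remain.
Put 13 MB in memory block 1; 16 MB remain.
Put 44 MB in memory block 2; 20 MB remain.
Put 14 MB in memory block 1; 2 MB remain.
Put 9 MB in memory block 2; 11 MB remain.
Put 47 MB in memory block 3; 17 MB remain.
Put 11 MB in memory block 2; 0 MB remain.
Put 14 MB in memory block 3; 3 MB remain.
Put 34 MB in memory block 4; 30 MB remain.
Put 45 MB in memory block 5; 19 MB remain.
Put 10 MB in memory block 4; 20 MB remain.
Put 9 MB in memory block 4; 11 MB remain.
Put 16 MB in memory block 5; 3 MB remain.

5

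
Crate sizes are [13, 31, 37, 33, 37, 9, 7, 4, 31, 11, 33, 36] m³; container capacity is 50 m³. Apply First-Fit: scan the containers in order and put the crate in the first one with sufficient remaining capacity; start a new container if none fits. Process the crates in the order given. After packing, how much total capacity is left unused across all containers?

68

container 1: place 13 m³, 37 m³ left
container 1: place 31 m³, 6 m³ left
container 2: place 37 m³, 13 m³ left
container 3: place 33 m³, 17 m³ left
container 4: place 37 m³, 13 m³ left
container 2: place 9 m³, 4 m³ left
container 3: place 7 m³, 10 m³ left
container 1: place 4 m³, 2 m³ left
container 5: place 31 m³, 19 m³ left
container 4: place 11 m³, 2 m³ left
container 6: place 33 m³, 17 m³ left
container 7: place 36 m³, 14 m³ left
7 containers × 50 m³ = 350 m³; used 282 m³; unused 68 m³.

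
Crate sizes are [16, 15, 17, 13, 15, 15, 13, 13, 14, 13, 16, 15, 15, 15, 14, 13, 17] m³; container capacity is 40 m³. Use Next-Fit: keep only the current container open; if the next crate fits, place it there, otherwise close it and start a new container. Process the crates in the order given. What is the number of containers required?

8

Put 16 m³ in container 1; 24 m³ remain.
Put 15 m³ in container 1; 9 m³ remain.
Put 17 m³ in container 2; 23 m³ remain.
Put 13 m³ in container 2; 10 m³ remain.
Put 15 m³ in container 3; 25 m³ remain.
Put 15 m³ in container 3; 10 m³ remain.
Put 13 m³ in container 4; 27 m³ remain.
Put 13 m³ in container 4; 14 m³ remain.
Put 14 m³ in container 4; 0 m³ remain.
Put 13 m³ in container 5; 27 m³ remain.
Put 16 m³ in container 5; 11 m³ remain.
Put 15 m³ in container 6; 25 m³ remain.
Put 15 m³ in container 6; 10 m³ remain.
Put 15 m³ in container 7; 25 m³ remain.
Put 14 m³ in container 7; 11 m³ remain.
Put 13 m³ in container 8; 27 m³ remain.
Put 17 m³ in container 8; 10 m³ remain.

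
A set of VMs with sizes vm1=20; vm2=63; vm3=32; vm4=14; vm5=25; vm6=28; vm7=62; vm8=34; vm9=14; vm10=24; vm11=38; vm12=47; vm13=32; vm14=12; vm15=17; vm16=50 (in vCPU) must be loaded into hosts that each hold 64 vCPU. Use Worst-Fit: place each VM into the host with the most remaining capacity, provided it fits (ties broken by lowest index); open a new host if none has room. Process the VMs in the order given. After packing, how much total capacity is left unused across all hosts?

64

Put vm1 (20 vCPU) in host 1; 44 vCPU remain.
Put vm2 (63 vCPU) in host 2; 1 vCPU remain.
Put vm3 (32 vCPU) in host 1; 12 vCPU remain.
Put vm4 (14 vCPU) in host 3; 50 vCPU remain.
Put vm5 (25 vCPU) in host 3; 25 vCPU remain.
Put vm6 (28 vCPU) in host 4; 36 vCPU remain.
Put vm7 (62 vCPU) in host 5; 2 vCPU remain.
Put vm8 (34 vCPU) in host 4; 2 vCPU remain.
Put vm9 (14 vCPU) in host 3; 11 vCPU remain.
Put vm10 (24 vCPU) in host 6; 40 vCPU remain.
Put vm11 (38 vCPU) in host 6; 2 vCPU remain.
Put vm12 (47 vCPU) in host 7; 17 vCPU remain.
Put vm13 (32 vCPU) in host 8; 32 vCPU remain.
Put vm14 (12 vCPU) in host 8; 20 vCPU remain.
Put vm15 (17 vCPU) in host 8; 3 vCPU remain.
Put vm16 (50 vCPU) in host 9; 14 vCPU remain.
9 hosts × 64 vCPU = 576 vCPU; used 512 vCPU; unused 64 vCPU.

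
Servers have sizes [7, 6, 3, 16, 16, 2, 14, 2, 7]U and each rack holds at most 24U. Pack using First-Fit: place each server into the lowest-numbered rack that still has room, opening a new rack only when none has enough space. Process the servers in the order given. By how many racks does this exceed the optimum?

First-Fit: [7,6,3,2,2] [16,7] [16] [14] → 4 racks.
Total size 73U; any packing needs at least ⌈73/24⌉ = 4 racks.
So 4 is already optimal.

0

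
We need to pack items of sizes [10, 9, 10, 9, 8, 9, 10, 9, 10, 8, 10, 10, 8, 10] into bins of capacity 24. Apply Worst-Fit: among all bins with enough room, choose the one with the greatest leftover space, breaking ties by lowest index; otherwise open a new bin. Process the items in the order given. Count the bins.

7

Put 10 in bin 1; 14 remain.
Put 9 in bin 1; 5 remain.
Put 10 in bin 2; 14 remain.
Put 9 in bin 2; 5 remain.
Put 8 in bin 3; 16 remain.
Put 9 in bin 3; 7 remain.
Put 10 in bin 4; 14 remain.
Put 9 in bin 4; 5 remain.
Put 10 in bin 5; 14 remain.
Put 8 in bin 5; 6 remain.
Put 10 in bin 6; 14 remain.
Put 10 in bin 6; 4 remain.
Put 8 in bin 7; 16 remain.
Put 10 in bin 7; 6 remain.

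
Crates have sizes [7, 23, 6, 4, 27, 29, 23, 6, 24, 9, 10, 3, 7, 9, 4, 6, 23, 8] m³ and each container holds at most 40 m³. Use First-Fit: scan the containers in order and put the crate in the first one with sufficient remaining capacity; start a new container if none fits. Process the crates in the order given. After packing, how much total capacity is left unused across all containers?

7 m³ → container 1 (remaining 33 m³)
23 m³ → container 1 (remaining 10 m³)
6 m³ → container 1 (remaining 4 m³)
4 m³ → container 1 (remaining 0 m³)
27 m³ → container 2 (remaining 13 m³)
29 m³ → container 3 (remaining 11 m³)
23 m³ → container 4 (remaining 17 m³)
6 m³ → container 2 (remaining 7 m³)
24 m³ → container 5 (remaining 16 m³)
9 m³ → container 3 (remaining 2 m³)
10 m³ → container 4 (remaining 7 m³)
3 m³ → container 2 (remaining 4 m³)
7 m³ → container 4 (remaining 0 m³)
9 m³ → container 5 (remaining 7 m³)
4 m³ → container 2 (remaining 0 m³)
6 m³ → container 5 (remaining 1 m³)
23 m³ → container 6 (remaining 17 m³)
8 m³ → container 6 (remaining 9 m³)
6 containers × 40 m³ = 240 m³; used 228 m³; unused 12 m³.

12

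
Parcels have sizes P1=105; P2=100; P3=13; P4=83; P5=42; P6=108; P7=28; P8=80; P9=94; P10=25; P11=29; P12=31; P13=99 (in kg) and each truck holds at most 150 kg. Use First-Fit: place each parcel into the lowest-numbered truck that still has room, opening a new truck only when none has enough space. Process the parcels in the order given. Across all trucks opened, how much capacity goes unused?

213

Put P1 (105 kg) in truck 1; 45 kg remain.
Put P2 (100 kg) in truck 2; 50 kg remain.
Put P3 (13 kg) in truck 1; 32 kg remain.
Put P4 (83 kg) in truck 3; 67 kg remain.
Put P5 (42 kg) in truck 2; 8 kg remain.
Put P6 (108 kg) in truck 4; 42 kg remain.
Put P7 (28 kg) in truck 1; 4 kg remain.
Put P8 (80 kg) in truck 5; 70 kg remain.
Put P9 (94 kg) in truck 6; 56 kg remain.
Put P10 (25 kg) in truck 3; 42 kg remain.
Put P11 (29 kg) in truck 3; 13 kg remain.
Put P12 (31 kg) in truck 4; 11 kg remain.
Put P13 (99 kg) in truck 7; 51 kg remain.
7 trucks × 150 kg = 1050 kg; used 837 kg; unused 213 kg.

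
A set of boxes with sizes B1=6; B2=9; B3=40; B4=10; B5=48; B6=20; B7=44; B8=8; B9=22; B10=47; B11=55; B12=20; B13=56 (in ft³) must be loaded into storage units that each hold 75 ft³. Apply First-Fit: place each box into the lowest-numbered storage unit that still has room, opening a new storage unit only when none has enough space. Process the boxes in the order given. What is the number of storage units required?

storage unit 1: place B1 (6 ft³), 69 ft³ left
storage unit 1: place B2 (9 ft³), 60 ft³ left
storage unit 1: place B3 (40 ft³), 20 ft³ left
storage unit 1: place B4 (10 ft³), 10 ft³ left
storage unit 2: place B5 (48 ft³), 27 ft³ left
storage unit 2: place B6 (20 ft³), 7 ft³ left
storage unit 3: place B7 (44 ft³), 31 ft³ left
storage unit 1: place B8 (8 ft³), 2 ft³ left
storage unit 3: place B9 (22 ft³), 9 ft³ left
storage unit 4: place B10 (47 ft³), 28 ft³ left
storage unit 5: place B11 (55 ft³), 20 ft³ left
storage unit 4: place B12 (20 ft³), 8 ft³ left
storage unit 6: place B13 (56 ft³), 19 ft³ left
Final storage units: [6,9,40,10,8] [48,20] [44,22] [47,20] [55] [56].

6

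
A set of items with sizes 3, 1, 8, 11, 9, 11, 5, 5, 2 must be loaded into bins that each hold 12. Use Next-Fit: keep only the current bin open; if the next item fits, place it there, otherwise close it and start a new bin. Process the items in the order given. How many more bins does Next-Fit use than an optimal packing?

0

Next-Fit: [3,1,8] [11] [9] [11] [5,5,2] → 5 bins.
Total size 55; any packing needs at least ⌈55/12⌉ = 5 bins.
So 5 is already optimal.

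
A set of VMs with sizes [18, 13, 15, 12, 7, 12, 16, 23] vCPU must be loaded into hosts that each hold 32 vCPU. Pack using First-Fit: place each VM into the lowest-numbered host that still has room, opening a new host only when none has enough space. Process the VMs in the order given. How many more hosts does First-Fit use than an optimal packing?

First-Fit: [18,13] [15,12] [7,12] [16] [23] → 5 hosts.
Total size 116 vCPU; any packing needs at least ⌈116/32⌉ = 4 hosts.
An optimal packing achieves that bound: [23,7] [18,13] [16,15] [12,12] → 4 hosts.
Excess: 5 − 4 = 1.

1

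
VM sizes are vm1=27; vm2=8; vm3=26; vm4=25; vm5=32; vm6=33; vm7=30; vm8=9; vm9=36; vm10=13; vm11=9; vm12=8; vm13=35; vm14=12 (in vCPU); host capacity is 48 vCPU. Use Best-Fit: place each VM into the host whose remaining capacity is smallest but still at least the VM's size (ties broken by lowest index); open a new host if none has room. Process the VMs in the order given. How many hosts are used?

Put vm1 (27 vCPU) in host 1; 21 vCPU remain.
Put vm2 (8 vCPU) in host 1; 13 vCPU remain.
Put vm3 (26 vCPU) in host 2; 22 vCPU remain.
Put vm4 (25 vCPU) in host 3; 23 vCPU remain.
Put vm5 (32 vCPU) in host 4; 16 vCPU remain.
Put vm6 (33 vCPU) in host 5; 15 vCPU remain.
Put vm7 (30 vCPU) in host 6; 18 vCPU remain.
Put vm8 (9 vCPU) in host 1; 4 vCPU remain.
Put vm9 (36 vCPU) in host 7; 12 vCPU remain.
Put vm10 (13 vCPU) in host 5; 2 vCPU remain.
Put vm11 (9 vCPU) in host 7; 3 vCPU remain.
Put vm12 (8 vCPU) in host 4; 8 vCPU remain.
Put vm13 (35 vCPU) in host 8; 13 vCPU remain.
Put vm14 (12 vCPU) in host 8; 1 vCPU remain.
Final hosts: [27,8,9] [26] [25] [32,8] [33,13] [30] [36,9] [35,12].

8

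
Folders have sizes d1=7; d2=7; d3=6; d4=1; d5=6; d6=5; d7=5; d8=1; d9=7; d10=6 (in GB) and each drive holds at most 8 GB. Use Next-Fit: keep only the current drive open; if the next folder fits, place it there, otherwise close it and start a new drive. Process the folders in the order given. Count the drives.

8

Put d1 (7 GB) in drive 1; 1 GB remain.
Put d2 (7 GB) in drive 2; 1 GB remain.
Put d3 (6 GB) in drive 3; 2 GB remain.
Put d4 (1 GB) in drive 3; 1 GB remain.
Put d5 (6 GB) in drive 4; 2 GB remain.
Put d6 (5 GB) in drive 5; 3 GB remain.
Put d7 (5 GB) in drive 6; 3 GB remain.
Put d8 (1 GB) in drive 6; 2 GB remain.
Put d9 (7 GB) in drive 7; 1 GB remain.
Put d10 (6 GB) in drive 8; 2 GB remain.
Final drives: [7] [7] [6,1] [6] [5] [5,1] [7] [6].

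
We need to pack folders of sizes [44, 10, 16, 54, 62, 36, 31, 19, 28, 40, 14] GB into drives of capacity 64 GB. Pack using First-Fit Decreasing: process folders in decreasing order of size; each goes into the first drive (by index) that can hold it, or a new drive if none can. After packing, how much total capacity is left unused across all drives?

30

Sorted descending: 62, 54, 44, 40, 36, 31, 28, 19, 16, 14, 10.
62 GB → drive 1 (remaining 2 GB)
54 GB → drive 2 (remaining 10 GB)
44 GB → drive 3 (remaining 20 GB)
40 GB → drive 4 (remaining 24 GB)
36 GB → drive 5 (remaining 28 GB)
31 GB → drive 6 (remaining 33 GB)
28 GB → drive 5 (remaining 0 GB)
19 GB → drive 3 (remaining 1 GB)
16 GB → drive 4 (remaining 8 GB)
14 GB → drive 6 (remaining 19 GB)
10 GB → drive 2 (remaining 0 GB)
6 drives × 64 GB = 384 GB; used 354 GB; unused 30 GB.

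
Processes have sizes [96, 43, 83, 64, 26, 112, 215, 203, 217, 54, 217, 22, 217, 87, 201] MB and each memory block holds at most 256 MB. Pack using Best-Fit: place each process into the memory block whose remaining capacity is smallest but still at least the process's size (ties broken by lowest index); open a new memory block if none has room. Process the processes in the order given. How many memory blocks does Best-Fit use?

9 memory blocks

memory block 1: place 96 MB, 160 MB left
memory block 1: place 43 MB, 117 MB left
memory block 1: place 83 MB, 34 MB left
memory block 2: place 64 MB, 192 MB left
memory block 1: place 26 MB, 8 MB left
memory block 2: place 112 MB, 80 MB left
memory block 3: place 215 MB, 41 MB left
memory block 4: place 203 MB, 53 MB left
memory block 5: place 217 MB, 39 MB left
memory block 2: place 54 MB, 26 MB left
memory block 6: place 217 MB, 39 MB left
memory block 2: place 22 MB, 4 MB left
memory block 7: place 217 MB, 39 MB left
memory block 8: place 87 MB, 169 MB left
memory block 9: place 201 MB, 55 MB left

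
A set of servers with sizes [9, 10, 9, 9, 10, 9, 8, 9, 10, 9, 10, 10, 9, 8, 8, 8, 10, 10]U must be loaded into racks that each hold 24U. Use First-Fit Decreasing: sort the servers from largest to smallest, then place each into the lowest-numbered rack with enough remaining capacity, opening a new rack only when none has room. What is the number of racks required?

Sorted descending: 10, 10, 10, 10, 10, 10, 10, 9, 9, 9, 9, 9, 9, 9, 8, 8, 8, 8.
10U → rack 1 (remaining 14U)
10U → rack 1 (remaining 4U)
10U → rack 2 (remaining 14U)
10U → rack 2 (remaining 4U)
10U → rack 3 (remaining 14U)
10U → rack 3 (remaining 4U)
10U → rack 4 (remaining 14U)
9U → rack 4 (remaining 5U)
9U → rack 5 (remaining 15U)
9U → rack 5 (remaining 6U)
9U → rack 6 (remaining 15U)
9U → rack 6 (remaining 6U)
9U → rack 7 (remaining 15U)
9U → rack 7 (remaining 6U)
8U → rack 8 (remaining 16U)
8U → rack 8 (remaining 8U)
8U → rack 8 (remaining 0U)
8U → rack 9 (remaining 16U)
Final racks: [10,10] [10,10] [10,10] [10,9] [9,9] [9,9] [9,9] [8,8,8] [8].

9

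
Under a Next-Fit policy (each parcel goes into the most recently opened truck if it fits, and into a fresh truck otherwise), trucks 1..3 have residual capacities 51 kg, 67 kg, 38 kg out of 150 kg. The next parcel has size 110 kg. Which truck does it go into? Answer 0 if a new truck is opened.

0

Next-Fit only looks at truck 3, which has 38 kg free.
110 kg does not fit, so a new truck is opened.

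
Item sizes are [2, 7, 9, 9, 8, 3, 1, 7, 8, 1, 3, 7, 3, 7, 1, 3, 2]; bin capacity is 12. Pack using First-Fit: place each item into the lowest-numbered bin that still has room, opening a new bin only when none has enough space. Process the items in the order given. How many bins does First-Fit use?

2 → bin 1 (remaining 10)
7 → bin 1 (remaining 3)
9 → bin 2 (remaining 3)
9 → bin 3 (remaining 3)
8 → bin 4 (remaining 4)
3 → bin 1 (remaining 0)
1 → bin 2 (remaining 2)
7 → bin 5 (remaining 5)
8 → bin 6 (remaining 4)
1 → bin 2 (remaining 1)
3 → bin 3 (remaining 0)
7 → bin 7 (remaining 5)
3 → bin 4 (remaining 1)
7 → bin 8 (remaining 5)
1 → bin 2 (remaining 0)
3 → bin 5 (remaining 2)
2 → bin 5 (remaining 0)

8 bins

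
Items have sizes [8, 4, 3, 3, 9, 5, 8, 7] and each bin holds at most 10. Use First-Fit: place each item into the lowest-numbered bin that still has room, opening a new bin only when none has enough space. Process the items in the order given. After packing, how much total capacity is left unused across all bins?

8 → bin 1 (remaining 2)
4 → bin 2 (remaining 6)
3 → bin 2 (remaining 3)
3 → bin 2 (remaining 0)
9 → bin 3 (remaining 1)
5 → bin 4 (remaining 5)
8 → bin 5 (remaining 2)
7 → bin 6 (remaining 3)
6 bins × 10 = 60; used 47; unused 13.

13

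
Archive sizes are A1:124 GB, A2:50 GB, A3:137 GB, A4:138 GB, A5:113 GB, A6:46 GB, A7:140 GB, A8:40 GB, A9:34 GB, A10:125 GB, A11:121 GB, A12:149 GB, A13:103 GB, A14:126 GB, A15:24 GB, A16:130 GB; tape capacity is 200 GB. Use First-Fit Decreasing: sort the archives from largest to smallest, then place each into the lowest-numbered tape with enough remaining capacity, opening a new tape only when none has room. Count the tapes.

11 tapes

Sorted descending: 149, 140, 138, 137, 130, 126, 125, 124, 121, 113, 103, 50, 46, 40, 34, 24.
Put 149 GB in tape 1; 51 GB remain.
Put 140 GB in tape 2; 60 GB remain.
Put 138 GB in tape 3; 62 GB remain.
Put 137 GB in tape 4; 63 GB remain.
Put 130 GB in tape 5; 70 GB remain.
Put 126 GB in tape 6; 74 GB remain.
Put 125 GB in tape 7; 75 GB remain.
Put 124 GB in tape 8; 76 GB remain.
Put 121 GB in tape 9; 79 GB remain.
Put 113 GB in tape 10; 87 GB remain.
Put 103 GB in tape 11; 97 GB remain.
Put 50 GB in tape 1; 1 GB remain.
Put 46 GB in tape 2; 14 GB remain.
Put 40 GB in tape 3; 22 GB remain.
Put 34 GB in tape 4; 29 GB remain.
Put 24 GB in tape 4; 5 GB remain.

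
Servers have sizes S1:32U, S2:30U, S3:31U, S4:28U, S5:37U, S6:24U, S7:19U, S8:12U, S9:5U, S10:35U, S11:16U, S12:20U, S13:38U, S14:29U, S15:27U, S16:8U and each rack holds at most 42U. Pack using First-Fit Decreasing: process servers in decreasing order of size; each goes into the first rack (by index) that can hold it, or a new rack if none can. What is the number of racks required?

11 racks

Sorted descending: 38, 37, 35, 32, 31, 30, 29, 28, 27, 24, 20, 19, 16, 12, 8, 5.
38U → rack 1 (remaining 4U)
37U → rack 2 (remaining 5U)
35U → rack 3 (remaining 7U)
32U → rack 4 (remaining 10U)
31U → rack 5 (remaining 11U)
30U → rack 6 (remaining 12U)
29U → rack 7 (remaining 13U)
28U → rack 8 (remaining 14U)
27U → rack 9 (remaining 15U)
24U → rack 10 (remaining 18U)
20U → rack 11 (remaining 22U)
19U → rack 11 (remaining 3U)
16U → rack 10 (remaining 2U)
12U → rack 6 (remaining 0U)
8U → rack 4 (remaining 2U)
5U → rack 2 (remaining 0U)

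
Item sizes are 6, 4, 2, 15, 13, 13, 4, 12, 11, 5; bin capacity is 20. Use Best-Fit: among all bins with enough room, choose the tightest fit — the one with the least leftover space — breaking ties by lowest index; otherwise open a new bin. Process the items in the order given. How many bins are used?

Put 6 in bin 1; 14 remain.
Put 4 in bin 1; 10 remain.
Put 2 in bin 1; 8 remain.
Put 15 in bin 2; 5 remain.
Put 13 in bin 3; 7 remain.
Put 13 in bin 4; 7 remain.
Put 4 in bin 2; 1 remain.
Put 12 in bin 5; 8 remain.
Put 11 in bin 6; 9 remain.
Put 5 in bin 3; 2 remain.

6 bins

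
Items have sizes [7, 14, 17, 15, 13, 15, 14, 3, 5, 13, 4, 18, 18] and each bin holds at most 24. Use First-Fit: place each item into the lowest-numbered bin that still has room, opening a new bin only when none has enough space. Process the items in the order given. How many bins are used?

9 bins

Put 7 in bin 1; 17 remain.
Put 14 in bin 1; 3 remain.
Put 17 in bin 2; 7 remain.
Put 15 in bin 3; 9 remain.
Put 13 in bin 4; 11 remain.
Put 15 in bin 5; 9 remain.
Put 14 in bin 6; 10 remain.
Put 3 in bin 1; 0 remain.
Put 5 in bin 2; 2 remain.
Put 13 in bin 7; 11 remain.
Put 4 in bin 3; 5 remain.
Put 18 in bin 8; 6 remain.
Put 18 in bin 9; 6 remain.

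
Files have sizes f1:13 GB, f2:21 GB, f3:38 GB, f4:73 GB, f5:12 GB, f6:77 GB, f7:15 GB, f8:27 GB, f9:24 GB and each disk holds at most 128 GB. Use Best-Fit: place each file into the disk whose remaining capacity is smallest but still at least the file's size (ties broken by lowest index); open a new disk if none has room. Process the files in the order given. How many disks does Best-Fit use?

disk 1: place f1 (13 GB), 115 GB left
disk 1: place f2 (21 GB), 94 GB left
disk 1: place f3 (38 GB), 56 GB left
disk 2: place f4 (73 GB), 55 GB left
disk 2: place f5 (12 GB), 43 GB left
disk 3: place f6 (77 GB), 51 GB left
disk 2: place f7 (15 GB), 28 GB left
disk 2: place f8 (27 GB), 1 GB left
disk 3: place f9 (24 GB), 27 GB left

3 disks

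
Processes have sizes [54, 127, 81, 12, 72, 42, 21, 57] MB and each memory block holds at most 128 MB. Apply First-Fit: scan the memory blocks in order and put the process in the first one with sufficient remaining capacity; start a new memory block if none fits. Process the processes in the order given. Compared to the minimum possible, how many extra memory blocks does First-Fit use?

1

First-Fit: [54,12,42] [127] [81,21] [72] [57] → 5 memory blocks.
Total size 466 MB; any packing needs at least ⌈466/128⌉ = 4 memory blocks.
An optimal packing achieves that bound: [127] [81,42] [72,54] [57,21,12] → 4 memory blocks.
Excess: 5 − 4 = 1.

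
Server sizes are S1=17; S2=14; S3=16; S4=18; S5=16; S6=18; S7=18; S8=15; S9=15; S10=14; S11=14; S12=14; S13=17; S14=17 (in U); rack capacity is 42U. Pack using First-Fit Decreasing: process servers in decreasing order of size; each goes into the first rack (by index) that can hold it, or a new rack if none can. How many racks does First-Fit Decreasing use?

Sorted descending: 18, 18, 18, 17, 17, 17, 16, 16, 15, 15, 14, 14, 14, 14.
rack 1: place 18U, 24U left
rack 1: place 18U, 6U left
rack 2: place 18U, 24U left
rack 2: place 17U, 7U left
rack 3: place 17U, 25U left
rack 3: place 17U, 8U left
rack 4: place 16U, 26U left
rack 4: place 16U, 10U left
rack 5: place 15U, 27U left
rack 5: place 15U, 12U left
rack 6: place 14U, 28U left
rack 6: place 14U, 14U left
rack 6: place 14U, 0U left
rack 7: place 14U, 28U left

7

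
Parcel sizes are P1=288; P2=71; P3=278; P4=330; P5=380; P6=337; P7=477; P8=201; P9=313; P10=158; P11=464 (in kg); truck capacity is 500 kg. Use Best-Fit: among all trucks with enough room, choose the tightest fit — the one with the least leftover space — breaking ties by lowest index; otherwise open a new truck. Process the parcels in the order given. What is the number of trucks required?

truck 1: place P1 (288 kg), 212 kg left
truck 1: place P2 (71 kg), 141 kg left
truck 2: place P3 (278 kg), 222 kg left
truck 3: place P4 (330 kg), 170 kg left
truck 4: place P5 (380 kg), 120 kg left
truck 5: place P6 (337 kg), 163 kg left
truck 6: place P7 (477 kg), 23 kg left
truck 2: place P8 (201 kg), 21 kg left
truck 7: place P9 (313 kg), 187 kg left
truck 5: place P10 (158 kg), 5 kg left
truck 8: place P11 (464 kg), 36 kg left
Final trucks: [288,71] [278,201] [330] [380] [337,158] [477] [313] [464].

8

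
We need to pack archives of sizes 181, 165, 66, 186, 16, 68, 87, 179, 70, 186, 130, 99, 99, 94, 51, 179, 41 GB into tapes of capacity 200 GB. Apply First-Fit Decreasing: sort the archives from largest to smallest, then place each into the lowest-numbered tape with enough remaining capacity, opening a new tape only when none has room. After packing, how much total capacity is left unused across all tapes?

303

Sorted descending: 186, 186, 181, 179, 179, 165, 130, 99, 99, 94, 87, 70, 68, 66, 51, 41, 16.
tape 1: place 186 GB, 14 GB left
tape 2: place 186 GB, 14 GB left
tape 3: place 181 GB, 19 GB left
tape 4: place 179 GB, 21 GB left
tape 5: place 179 GB, 21 GB left
tape 6: place 165 GB, 35 GB left
tape 7: place 130 GB, 70 GB left
tape 8: place 99 GB, 101 GB left
tape 8: place 99 GB, 2 GB left
tape 9: place 94 GB, 106 GB left
tape 9: place 87 GB, 19 GB left
tape 7: place 70 GB, 0 GB left
tape 10: place 68 GB, 132 GB left
tape 10: place 66 GB, 66 GB left
tape 10: place 51 GB, 15 GB left
tape 11: place 41 GB, 159 GB left
tape 3: place 16 GB, 3 GB left
11 tapes × 200 GB = 2200 GB; used 1897 GB; unused 303 GB.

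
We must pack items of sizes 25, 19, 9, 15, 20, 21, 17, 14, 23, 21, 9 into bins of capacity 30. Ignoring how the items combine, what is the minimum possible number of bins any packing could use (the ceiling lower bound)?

Total size = 25 + 19 + 9 + 15 + 20 + 21 + 17 + 14 + 23 + 21 + 9 = 193.
⌈193 / 30⌉ = 7.

7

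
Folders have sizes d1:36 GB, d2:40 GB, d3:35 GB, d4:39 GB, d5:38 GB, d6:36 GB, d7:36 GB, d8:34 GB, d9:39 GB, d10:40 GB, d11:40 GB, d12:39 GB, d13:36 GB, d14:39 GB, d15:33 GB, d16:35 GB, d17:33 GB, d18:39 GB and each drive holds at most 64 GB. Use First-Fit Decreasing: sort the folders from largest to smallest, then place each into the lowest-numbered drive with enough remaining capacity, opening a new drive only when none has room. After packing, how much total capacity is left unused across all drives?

Sorted descending: 40, 40, 40, 39, 39, 39, 39, 39, 38, 36, 36, 36, 36, 35, 35, 34, 33, 33.
40 GB → drive 1 (remaining 24 GB)
40 GB → drive 2 (remaining 24 GB)
40 GB → drive 3 (remaining 24 GB)
39 GB → drive 4 (remaining 25 GB)
39 GB → drive 5 (remaining 25 GB)
39 GB → drive 6 (remaining 25 GB)
39 GB → drive 7 (remaining 25 GB)
39 GB → drive 8 (remaining 25 GB)
38 GB → drive 9 (remaining 26 GB)
36 GB → drive 10 (remaining 28 GB)
36 GB → drive 11 (remaining 28 GB)
36 GB → drive 12 (remaining 28 GB)
36 GB → drive 13 (remaining 28 GB)
35 GB → drive 14 (remaining 29 GB)
35 GB → drive 15 (remaining 29 GB)
34 GB → drive 16 (remaining 30 GB)
33 GB → drive 17 (remaining 31 GB)
33 GB → drive 18 (remaining 31 GB)
18 drives × 64 GB = 1152 GB; used 667 GB; unused 485 GB.

485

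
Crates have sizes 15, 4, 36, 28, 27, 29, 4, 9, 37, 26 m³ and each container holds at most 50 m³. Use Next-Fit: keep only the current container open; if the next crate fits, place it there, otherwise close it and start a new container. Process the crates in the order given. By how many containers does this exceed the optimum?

1

Next-Fit: [15,4] [36] [28] [27] [29,4,9] [37] [26] → 7 containers.
6 crates exceed 25 m³ (half the capacity), and no two of those can share a container, so at least 6 containers are needed.
An optimal packing achieves that bound: [37,9,4] [36,4] [29,15] [28] [27] [26] → 6 containers.
Excess: 7 − 6 = 1.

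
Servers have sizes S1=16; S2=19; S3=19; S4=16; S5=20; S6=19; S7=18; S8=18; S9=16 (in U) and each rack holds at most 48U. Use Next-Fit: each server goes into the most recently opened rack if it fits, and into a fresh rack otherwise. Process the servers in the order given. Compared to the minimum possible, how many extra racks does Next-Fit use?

Next-Fit: [16,19] [19,16] [20,19] [18,18] [16] → 5 racks.
Total size 161U; any packing needs at least ⌈161/48⌉ = 4 racks.
An optimal packing achieves that bound: [20,19] [19,19] [18,18] [16,16,16] → 4 racks.
Excess: 5 − 4 = 1.

1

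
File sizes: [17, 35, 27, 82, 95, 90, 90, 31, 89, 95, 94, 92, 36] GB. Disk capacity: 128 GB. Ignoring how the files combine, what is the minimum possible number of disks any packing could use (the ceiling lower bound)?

Total size = 17 + 35 + 27 + 82 + 95 + 90 + 90 + 31 + 89 + 95 + 94 + 92 + 36 = 873 GB.
⌈873 / 128⌉ = 7.

7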